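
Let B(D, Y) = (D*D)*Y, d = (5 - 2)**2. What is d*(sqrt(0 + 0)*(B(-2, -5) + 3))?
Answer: 0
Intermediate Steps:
d = 9 (d = 3**2 = 9)
B(D, Y) = Y*D**2 (B(D, Y) = D**2*Y = Y*D**2)
d*(sqrt(0 + 0)*(B(-2, -5) + 3)) = 9*(sqrt(0 + 0)*(-5*(-2)**2 + 3)) = 9*(sqrt(0)*(-5*4 + 3)) = 9*(0*(-20 + 3)) = 9*(0*(-17)) = 9*0 = 0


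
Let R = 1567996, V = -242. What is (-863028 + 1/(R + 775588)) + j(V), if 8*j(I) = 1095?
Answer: -2022257834291/2343584 ≈ -8.6289e+5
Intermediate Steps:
j(I) = 1095/8 (j(I) = (⅛)*1095 = 1095/8)
(-863028 + 1/(R + 775588)) + j(V) = (-863028 + 1/(1567996 + 775588)) + 1095/8 = (-863028 + 1/2343584) + 1095/8 = -2022578612351/2343584 + 1095/8 = -2022257834291/2343584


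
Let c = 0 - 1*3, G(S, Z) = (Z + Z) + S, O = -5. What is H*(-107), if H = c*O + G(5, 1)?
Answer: -2354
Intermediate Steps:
G(S, Z) = S + 2*Z (G(S, Z) = 2*Z + S = S + 2*Z)
c = -3 (c = 0 - 3 = -3)
H = 22 (H = -3*(-5) + (5 + 2*1) = 15 + (5 + 2) = 15 + 7 = 22)
H*(-107) = 22*(-107) = -2354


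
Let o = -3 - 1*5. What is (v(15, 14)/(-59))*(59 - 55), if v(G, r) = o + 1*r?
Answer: -24/59 ≈ -0.40678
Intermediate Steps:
o = -8 (o = -3 - 5 = -8)
v(G, r) = -8 + r (v(G, r) = -8 + 1*r = -8 + r)
(v(15, 14)/(-59))*(59 - 55) = ((-8 + 14)/(-59))*(59 - 55) = (6*(-1/59))*4 = -6/59*4 = -24/59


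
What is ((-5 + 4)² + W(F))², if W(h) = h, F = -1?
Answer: 0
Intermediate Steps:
((-5 + 4)² + W(F))² = ((-5 + 4)² - 1)² = ((-1)² - 1)² = (1 - 1)² = 0² = 0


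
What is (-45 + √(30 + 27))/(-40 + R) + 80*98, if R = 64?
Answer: 62705/8 + √57/24 ≈ 7838.4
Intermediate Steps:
(-45 + √(30 + 27))/(-40 + R) + 80*98 = (-45 + √(30 + 27))/(-40 + 64) + 80*98 = (-45 + √57)/24 + 7840 = (-45 + √57)*(1/24) + 7840 = (-15/8 + √57/24) + 7840 = 62705/8 + √57/24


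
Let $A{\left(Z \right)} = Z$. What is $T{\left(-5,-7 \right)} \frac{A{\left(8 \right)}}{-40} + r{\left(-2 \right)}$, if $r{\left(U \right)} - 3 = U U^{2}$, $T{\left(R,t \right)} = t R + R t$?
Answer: $-19$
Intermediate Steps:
$T{\left(R,t \right)} = 2 R t$ ($T{\left(R,t \right)} = R t + R t = 2 R t$)
$r{\left(U \right)} = 3 + U^{3}$ ($r{\left(U \right)} = 3 + U U^{2} = 3 + U^{3}$)
$T{\left(-5,-7 \right)} \frac{A{\left(8 \right)}}{-40} + r{\left(-2 \right)} = 2 \left(-5\right) \left(-7\right) \frac{8}{-40} + \left(3 + \left(-2\right)^{3}\right) = 70 \cdot 8 \left(- \frac{1}{40}\right) + \left(3 - 8\right) = 70 \left(- \frac{1}{5}\right) - 5 = -14 - 5 = -19$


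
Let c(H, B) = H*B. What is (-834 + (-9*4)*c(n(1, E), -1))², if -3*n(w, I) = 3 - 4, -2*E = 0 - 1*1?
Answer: 675684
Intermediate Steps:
E = ½ (E = -(0 - 1*1)/2 = -(0 - 1)/2 = -½*(-1) = ½ ≈ 0.50000)
n(w, I) = ⅓ (n(w, I) = -(3 - 4)/3 = -⅓*(-1) = ⅓)
c(H, B) = B*H
(-834 + (-9*4)*c(n(1, E), -1))² = (-834 + (-9*4)*(-1*⅓))² = (-834 - 36*(-⅓))² = (-834 + 12)² = (-822)² = 675684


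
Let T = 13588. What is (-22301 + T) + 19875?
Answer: 11162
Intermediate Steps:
(-22301 + T) + 19875 = (-22301 + 13588) + 19875 = -8713 + 19875 = 11162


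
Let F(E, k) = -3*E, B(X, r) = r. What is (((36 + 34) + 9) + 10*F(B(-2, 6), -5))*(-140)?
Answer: 14140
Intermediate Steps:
(((36 + 34) + 9) + 10*F(B(-2, 6), -5))*(-140) = (((36 + 34) + 9) + 10*(-3*6))*(-140) = ((70 + 9) + 10*(-18))*(-140) = (79 - 180)*(-140) = -101*(-140) = 14140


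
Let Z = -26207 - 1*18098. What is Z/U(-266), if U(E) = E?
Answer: 44305/266 ≈ 166.56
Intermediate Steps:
Z = -44305 (Z = -26207 - 18098 = -44305)
Z/U(-266) = -44305/(-266) = -44305*(-1/266) = 44305/266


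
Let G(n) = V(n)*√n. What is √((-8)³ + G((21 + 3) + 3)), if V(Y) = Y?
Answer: √(-512 + 81*√3) ≈ 19.28*I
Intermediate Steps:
G(n) = n^(3/2) (G(n) = n*√n = n^(3/2))
√((-8)³ + G((21 + 3) + 3)) = √((-8)³ + ((21 + 3) + 3)^(3/2)) = √(-512 + (24 + 3)^(3/2)) = √(-512 + 27^(3/2)) = √(-512 + 81*√3)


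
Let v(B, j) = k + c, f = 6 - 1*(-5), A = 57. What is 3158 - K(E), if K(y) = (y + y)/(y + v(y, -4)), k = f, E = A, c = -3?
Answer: 205156/65 ≈ 3156.2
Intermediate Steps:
f = 11 (f = 6 + 5 = 11)
E = 57
k = 11
v(B, j) = 8 (v(B, j) = 11 - 3 = 8)
K(y) = 2*y/(8 + y) (K(y) = (y + y)/(y + 8) = (2*y)/(8 + y) = 2*y/(8 + y))
3158 - K(E) = 3158 - 2*57/(8 + 57) = 3158 - 2*57/65 = 3158 - 1*114/65 = 3158 - 114/65 = 205156/65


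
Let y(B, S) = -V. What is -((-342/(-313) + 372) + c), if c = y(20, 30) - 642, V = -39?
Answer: 71961/313 ≈ 229.91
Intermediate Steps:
y(B, S) = 39 (y(B, S) = -1*(-39) = 39)
c = -603 (c = 39 - 642 = -603)
-((-342/(-313) + 372) + c) = -((-342/(-313) + 372) - 603) = -((-342*(-1/313) + 372) - 603) = -((342/313 + 372) - 603) = -(116778/313 - 603) = -1*(-71961/313) = 71961/313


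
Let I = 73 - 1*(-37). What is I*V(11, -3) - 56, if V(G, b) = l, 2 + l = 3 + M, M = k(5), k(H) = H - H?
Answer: 54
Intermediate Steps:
k(H) = 0
M = 0
I = 110 (I = 73 + 37 = 110)
l = 1 (l = -2 + (3 + 0) = -2 + 3 = 1)
V(G, b) = 1
I*V(11, -3) - 56 = 110*1 - 56 = 110 - 56 = 54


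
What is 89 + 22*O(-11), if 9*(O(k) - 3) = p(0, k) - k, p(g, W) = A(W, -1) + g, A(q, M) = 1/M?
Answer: 1615/9 ≈ 179.44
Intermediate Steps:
p(g, W) = -1 + g (p(g, W) = 1/(-1) + g = -1 + g)
O(k) = 26/9 - k/9 (O(k) = 3 + ((-1 + 0) - k)/9 = 3 + (-1 - k)/9 = 3 + (-⅑ - k/9) = 26/9 - k/9)
89 + 22*O(-11) = 89 + 22*(26/9 - ⅑*(-11)) = 89 + 22*(26/9 + 11/9) = 89 + 22*(37/9) = 89 + 814/9 = 1615/9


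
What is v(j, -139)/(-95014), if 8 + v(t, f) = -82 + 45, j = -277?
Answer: 45/95014 ≈ 0.00047361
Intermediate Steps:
v(t, f) = -45 (v(t, f) = -8 + (-82 + 45) = -8 - 37 = -45)
v(j, -139)/(-95014) = -45/(-95014) = -45*(-1/95014) = 45/95014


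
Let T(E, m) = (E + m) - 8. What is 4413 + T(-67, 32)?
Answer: 4370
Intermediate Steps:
T(E, m) = -8 + E + m
4413 + T(-67, 32) = 4413 + (-8 - 67 + 32) = 4413 - 43 = 4370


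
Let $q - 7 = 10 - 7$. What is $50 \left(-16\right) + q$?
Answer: $-790$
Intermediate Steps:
$q = 10$ ($q = 7 + \left(10 - 7\right) = 7 + 3 = 10$)
$50 \left(-16\right) + q = 50 \left(-16\right) + 10 = -800 + 10 = -790$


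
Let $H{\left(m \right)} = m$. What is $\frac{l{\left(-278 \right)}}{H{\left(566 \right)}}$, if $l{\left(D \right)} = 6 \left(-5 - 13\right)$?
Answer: $- \frac{54}{283} \approx -0.19081$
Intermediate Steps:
$l{\left(D \right)} = -108$ ($l{\left(D \right)} = 6 \left(-18\right) = -108$)
$\frac{l{\left(-278 \right)}}{H{\left(566 \right)}} = - \frac{108}{566} = \left(-108\right) \frac{1}{566} = - \frac{54}{283}$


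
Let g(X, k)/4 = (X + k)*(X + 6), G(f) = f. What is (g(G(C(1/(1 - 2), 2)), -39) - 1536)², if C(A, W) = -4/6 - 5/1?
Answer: 206209600/81 ≈ 2.5458e+6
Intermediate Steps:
C(A, W) = -17/3 (C(A, W) = -4*⅙ - 5*1 = -⅔ - 5 = -17/3)
g(X, k) = 4*(6 + X)*(X + k) (g(X, k) = 4*((X + k)*(X + 6)) = 4*((X + k)*(6 + X)) = 4*((6 + X)*(X + k)) = 4*(6 + X)*(X + k))
(g(G(C(1/(1 - 2), 2)), -39) - 1536)² = ((4*(-17/3)² + 24*(-17/3) + 24*(-39) + 4*(-17/3)*(-39)) - 1536)² = ((4*(289/9) - 136 - 936 + 884) - 1536)² = ((1156/9 - 136 - 936 + 884) - 1536)² = (-536/9 - 1536)² = (-14360/9)² = 206209600/81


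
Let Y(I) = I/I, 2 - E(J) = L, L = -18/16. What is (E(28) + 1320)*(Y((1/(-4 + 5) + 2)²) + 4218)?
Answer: 44658115/8 ≈ 5.5823e+6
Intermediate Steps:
L = -9/8 (L = -18*1/16 = -9/8 ≈ -1.1250)
E(J) = 25/8 (E(J) = 2 - 1*(-9/8) = 2 + 9/8 = 25/8)
Y(I) = 1
(E(28) + 1320)*(Y((1/(-4 + 5) + 2)²) + 4218) = (25/8 + 1320)*(1 + 4218) = (10585/8)*4219 = 44658115/8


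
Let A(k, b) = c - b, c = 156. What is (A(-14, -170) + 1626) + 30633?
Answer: 32585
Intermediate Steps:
A(k, b) = 156 - b
(A(-14, -170) + 1626) + 30633 = ((156 - 1*(-170)) + 1626) + 30633 = ((156 + 170) + 1626) + 30633 = (326 + 1626) + 30633 = 1952 + 30633 = 32585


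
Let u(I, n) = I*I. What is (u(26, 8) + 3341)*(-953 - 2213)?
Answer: -12717822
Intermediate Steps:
u(I, n) = I²
(u(26, 8) + 3341)*(-953 - 2213) = (26² + 3341)*(-953 - 2213) = (676 + 3341)*(-3166) = 4017*(-3166) = -12717822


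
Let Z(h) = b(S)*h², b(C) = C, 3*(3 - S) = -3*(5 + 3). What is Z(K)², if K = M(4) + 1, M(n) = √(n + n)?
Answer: 13673 + 8712*√2 ≈ 25994.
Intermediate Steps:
S = 11 (S = 3 - (-1)*(5 + 3) = 3 - (-1)*8 = 3 - ⅓*(-24) = 3 + 8 = 11)
M(n) = √2*√n (M(n) = √(2*n) = √2*√n)
K = 1 + 2*√2 (K = √2*√4 + 1 = √2*2 + 1 = 2*√2 + 1 = 1 + 2*√2 ≈ 3.8284)
Z(h) = 11*h²
Z(K)² = (11*(1 + 2*√2)²)² = 121*(1 + 2*√2)⁴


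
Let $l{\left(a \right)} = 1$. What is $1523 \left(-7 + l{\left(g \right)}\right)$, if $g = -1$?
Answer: $-9138$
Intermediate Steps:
$1523 \left(-7 + l{\left(g \right)}\right) = 1523 \left(-7 + 1\right) = 1523 \left(-6\right) = -9138$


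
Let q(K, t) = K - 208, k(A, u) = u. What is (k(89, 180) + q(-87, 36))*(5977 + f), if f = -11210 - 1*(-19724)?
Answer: -1666465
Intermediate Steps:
f = 8514 (f = -11210 + 19724 = 8514)
q(K, t) = -208 + K
(k(89, 180) + q(-87, 36))*(5977 + f) = (180 + (-208 - 87))*(5977 + 8514) = (180 - 295)*14491 = -115*14491 = -1666465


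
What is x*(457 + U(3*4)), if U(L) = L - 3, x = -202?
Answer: -94132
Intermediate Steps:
U(L) = -3 + L
x*(457 + U(3*4)) = -202*(457 + (-3 + 3*4)) = -202*(457 + (-3 + 12)) = -202*(457 + 9) = -202*466 = -94132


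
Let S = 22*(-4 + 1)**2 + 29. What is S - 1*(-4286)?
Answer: 4513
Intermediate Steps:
S = 227 (S = 22*(-3)**2 + 29 = 22*9 + 29 = 198 + 29 = 227)
S - 1*(-4286) = 227 - 1*(-4286) = 227 + 4286 = 4513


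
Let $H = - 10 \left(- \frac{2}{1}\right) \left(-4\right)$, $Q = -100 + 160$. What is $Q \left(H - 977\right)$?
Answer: $-63420$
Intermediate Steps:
$Q = 60$
$H = -80$ ($H = - 10 \left(\left(-2\right) 1\right) \left(-4\right) = \left(-10\right) \left(-2\right) \left(-4\right) = 20 \left(-4\right) = -80$)
$Q \left(H - 977\right) = 60 \left(-80 - 977\right) = 60 \left(-1057\right) = -63420$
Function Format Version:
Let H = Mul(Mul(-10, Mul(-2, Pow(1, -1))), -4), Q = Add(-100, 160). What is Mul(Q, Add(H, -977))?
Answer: -63420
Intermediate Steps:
Q = 60
H = -80 (H = Mul(Mul(-10, Mul(-2, 1)), -4) = Mul(Mul(-10, -2), -4) = Mul(20, -4) = -80)
Mul(Q, Add(H, -977)) = Mul(60, Add(-80, -977)) = Mul(60, -1057) = -63420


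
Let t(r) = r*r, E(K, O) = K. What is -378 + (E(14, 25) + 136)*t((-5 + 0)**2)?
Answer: 93372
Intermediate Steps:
t(r) = r**2
-378 + (E(14, 25) + 136)*t((-5 + 0)**2) = -378 + (14 + 136)*((-5 + 0)**2)**2 = -378 + 150*((-5)**2)**2 = -378 + 150*25**2 = -378 + 150*625 = -378 + 93750 = 93372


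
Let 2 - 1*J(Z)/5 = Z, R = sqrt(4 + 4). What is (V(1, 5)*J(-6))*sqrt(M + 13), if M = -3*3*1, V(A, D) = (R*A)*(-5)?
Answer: -800*sqrt(2) ≈ -1131.4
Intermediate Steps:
R = 2*sqrt(2) (R = sqrt(8) = 2*sqrt(2) ≈ 2.8284)
J(Z) = 10 - 5*Z
V(A, D) = -10*A*sqrt(2) (V(A, D) = ((2*sqrt(2))*A)*(-5) = (2*A*sqrt(2))*(-5) = -10*A*sqrt(2))
M = -9 (M = -9*1 = -9)
(V(1, 5)*J(-6))*sqrt(M + 13) = ((-10*1*sqrt(2))*(10 - 5*(-6)))*sqrt(-9 + 13) = ((-10*sqrt(2))*(10 + 30))*sqrt(4) = (-10*sqrt(2)*40)*2 = -400*sqrt(2)*2 = -800*sqrt(2)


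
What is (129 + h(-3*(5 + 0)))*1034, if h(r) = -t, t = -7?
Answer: 140624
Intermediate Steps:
h(r) = 7 (h(r) = -1*(-7) = 7)
(129 + h(-3*(5 + 0)))*1034 = (129 + 7)*1034 = 136*1034 = 140624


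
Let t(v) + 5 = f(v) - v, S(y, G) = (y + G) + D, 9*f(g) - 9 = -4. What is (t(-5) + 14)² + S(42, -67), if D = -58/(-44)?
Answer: 335341/1782 ≈ 188.18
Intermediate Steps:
D = 29/22 (D = -58*(-1/44) = 29/22 ≈ 1.3182)
f(g) = 5/9 (f(g) = 1 + (⅑)*(-4) = 1 - 4/9 = 5/9)
S(y, G) = 29/22 + G + y (S(y, G) = (y + G) + 29/22 = (G + y) + 29/22 = 29/22 + G + y)
t(v) = -40/9 - v (t(v) = -5 + (5/9 - v) = -40/9 - v)
(t(-5) + 14)² + S(42, -67) = ((-40/9 - 1*(-5)) + 14)² + (29/22 - 67 + 42) = ((-40/9 + 5) + 14)² - 521/22 = (5/9 + 14)² - 521/22 = (131/9)² - 521/22 = 17161/81 - 521/22 = 335341/1782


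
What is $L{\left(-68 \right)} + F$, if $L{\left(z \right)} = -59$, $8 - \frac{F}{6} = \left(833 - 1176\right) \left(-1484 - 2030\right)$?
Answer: $-7231823$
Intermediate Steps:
$F = -7231764$ ($F = 48 - 6 \left(833 - 1176\right) \left(-1484 - 2030\right) = 48 - 6 \left(\left(-343\right) \left(-3514\right)\right) = 48 - 7231812 = -7231764$)
$L{\left(-68 \right)} + F = -59 - 7231764 = -7231823$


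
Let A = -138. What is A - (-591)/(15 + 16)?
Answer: -3687/31 ≈ -118.94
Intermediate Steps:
A - (-591)/(15 + 16) = -138 - (-591)/(15 + 16) = -138 - (-591)/31 = -138 - 1*(-591/31) = -138 + 591/31 = -3687/31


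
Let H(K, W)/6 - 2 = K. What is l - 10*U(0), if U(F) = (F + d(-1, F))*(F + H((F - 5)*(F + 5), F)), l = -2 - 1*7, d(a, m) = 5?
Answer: 6891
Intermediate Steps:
H(K, W) = 12 + 6*K
l = -9 (l = -2 - 7 = -9)
U(F) = (5 + F)*(12 + F + 6*(-5 + F)*(5 + F)) (U(F) = (F + 5)*(F + (12 + 6*((F - 5)*(F + 5)))) = (5 + F)*(F + (12 + 6*((-5 + F)*(5 + F)))) = (5 + F)*(F + (12 + 6*(-5 + F)*(5 + F))) = (5 + F)*(12 + F + 6*(-5 + F)*(5 + F)))
l - 10*U(0) = -9 - 10*(-690 - 133*0 + 6*0**3 + 31*0**2) = -9 - 10*(-690 + 0 + 6*0 + 31*0) = -9 - 10*(-690 + 0 + 0 + 0) = -9 - 10*(-690) = -9 + 6900 = 6891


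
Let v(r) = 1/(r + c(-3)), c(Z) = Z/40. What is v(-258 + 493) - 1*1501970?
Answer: -14114012050/9397 ≈ -1.5020e+6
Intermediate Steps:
c(Z) = Z/40 (c(Z) = Z*(1/40) = Z/40)
v(r) = 1/(-3/40 + r) (v(r) = 1/(r + (1/40)*(-3)) = 1/(r - 3/40) = 1/(-3/40 + r))
v(-258 + 493) - 1*1501970 = 40/(-3 + 40*(-258 + 493)) - 1*1501970 = 40/(-3 + 40*235) - 1501970 = 40/(-3 + 9400) - 1501970 = 40/9397 - 1501970 = -14114012050/9397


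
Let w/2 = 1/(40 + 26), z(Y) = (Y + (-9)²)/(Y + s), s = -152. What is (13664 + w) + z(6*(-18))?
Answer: 117238271/8580 ≈ 13664.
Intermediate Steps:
z(Y) = (81 + Y)/(-152 + Y) (z(Y) = (Y + (-9)²)/(Y - 152) = (Y + 81)/(-152 + Y) = (81 + Y)/(-152 + Y))
w = 1/33 (w = 2*(1/(40 + 26)) = 2*(1/66) = 1/33 ≈ 0.030303)
(13664 + w) + z(6*(-18)) = (13664 + 1/33) + (81 + 6*(-18))/(-152 + 6*(-18)) = 450913/33 + (81 - 108)/(-152 - 108) = 450913/33 - 27/(-260) = 450913/33 - 1/260*(-27) = 450913/33 + 27/260 = 117238271/8580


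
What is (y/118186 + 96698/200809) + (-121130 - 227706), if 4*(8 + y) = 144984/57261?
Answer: -11287026480866292047/32356299406517 ≈ -3.4884e+5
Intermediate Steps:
y = -140614/19087 (y = -8 + (144984/57261)/4 = -8 + (144984*(1/57261))/4 = -8 + (¼)*(48328/19087) = -8 + 12082/19087 = -140614/19087 ≈ -7.3670)
(y/118186 + 96698/200809) + (-121130 - 227706) = (-140614/19087/118186 + 96698/200809) + (-121130 - 227706) = (-140614/19087*1/118186 + 96698*(1/200809)) - 348836 = (-70307/1127908091 + 13814/28687) - 348836 = 15578905472165/32356299406517 - 348836 = -11287026480866292047/32356299406517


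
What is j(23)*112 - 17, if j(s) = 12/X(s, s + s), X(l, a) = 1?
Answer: 1327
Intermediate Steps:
j(s) = 12 (j(s) = 12/1 = 12*1 = 12)
j(23)*112 - 17 = 12*112 - 17 = 1344 - 17 = 1327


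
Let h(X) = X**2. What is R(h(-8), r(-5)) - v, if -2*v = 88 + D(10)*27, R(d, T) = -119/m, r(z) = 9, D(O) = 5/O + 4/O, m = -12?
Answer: 991/15 ≈ 66.067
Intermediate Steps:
D(O) = 9/O
R(d, T) = 119/12 (R(d, T) = -119/(-12) = -119*(-1/12) = 119/12)
v = -1123/20 (v = -(88 + (9/10)*27)/2 = -(88 + 243/10)/2 = -1/2*1123/10 = -1123/20 ≈ -56.150)
R(h(-8), r(-5)) - v = 119/12 - 1*(-1123/20) = 119/12 + 1123/20 = 991/15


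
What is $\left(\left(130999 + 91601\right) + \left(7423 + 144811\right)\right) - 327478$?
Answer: $47356$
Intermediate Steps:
$\left(\left(130999 + 91601\right) + \left(7423 + 144811\right)\right) - 327478 = \left(222600 + 152234\right) - 327478 = 374834 - 327478 = 47356$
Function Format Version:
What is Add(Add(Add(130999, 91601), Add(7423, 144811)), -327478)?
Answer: 47356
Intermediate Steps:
Add(Add(Add(130999, 91601), Add(7423, 144811)), -327478) = Add(Add(222600, 152234), -327478) = Add(374834, -327478) = 47356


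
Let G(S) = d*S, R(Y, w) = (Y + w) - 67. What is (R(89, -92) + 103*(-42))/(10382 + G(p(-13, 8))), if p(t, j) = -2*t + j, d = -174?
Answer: -314/319 ≈ -0.98433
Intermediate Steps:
R(Y, w) = -67 + Y + w
p(t, j) = j - 2*t
G(S) = -174*S
(R(89, -92) + 103*(-42))/(10382 + G(p(-13, 8))) = ((-67 + 89 - 92) + 103*(-42))/(10382 - 174*(8 - 2*(-13))) = (-70 - 4326)/(10382 - 174*(8 + 26)) = -4396/(10382 - 174*34) = -4396/(10382 - 5916) = -4396/4466 = -4396*1/4466 = -314/319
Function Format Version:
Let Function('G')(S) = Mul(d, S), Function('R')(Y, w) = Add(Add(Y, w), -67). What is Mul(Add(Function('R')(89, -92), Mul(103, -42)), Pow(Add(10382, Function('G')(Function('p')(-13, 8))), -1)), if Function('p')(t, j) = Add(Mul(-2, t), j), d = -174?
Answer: Rational(-314, 319) ≈ -0.98433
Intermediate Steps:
Function('R')(Y, w) = Add(-67, Y, w)
Function('p')(t, j) = Add(j, Mul(-2, t))
Function('G')(S) = Mul(-174, S)
Mul(Add(Function('R')(89, -92), Mul(103, -42)), Pow(Add(10382, Function('G')(Function('p')(-13, 8))), -1)) = Mul(Add(Add(-67, 89, -92), Mul(103, -42)), Pow(Add(10382, Mul(-174, Add(8, Mul(-2, -13)))), -1)) = Mul(Add(-70, -4326), Pow(Add(10382, Mul(-174, Add(8, 26))), -1)) = Mul(-4396, Pow(Add(10382, Mul(-174, 34)), -1)) = Mul(-4396, Pow(Add(10382, -5916), -1)) = Mul(-4396, Pow(4466, -1)) = Mul(-4396, Rational(1, 4466)) = Rational(-314, 319)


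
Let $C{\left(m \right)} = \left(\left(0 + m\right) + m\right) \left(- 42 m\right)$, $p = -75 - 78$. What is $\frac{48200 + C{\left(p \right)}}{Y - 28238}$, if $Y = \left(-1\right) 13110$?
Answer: $\frac{479539}{10337} \approx 46.391$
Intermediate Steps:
$Y = -13110$
$p = -153$
$C{\left(m \right)} = - 84 m^{2}$ ($C{\left(m \right)} = \left(m + m\right) \left(- 42 m\right) = 2 m \left(- 42 m\right) = - 84 m^{2}$)
$\frac{48200 + C{\left(p \right)}}{Y - 28238} = \frac{48200 - 84 \left(-153\right)^{2}}{-13110 - 28238} = \frac{48200 - 1966356}{-41348} = \left(48200 - 1966356\right) \left(- \frac{1}{41348}\right) = \left(-1918156\right) \left(- \frac{1}{41348}\right) = \frac{479539}{10337}$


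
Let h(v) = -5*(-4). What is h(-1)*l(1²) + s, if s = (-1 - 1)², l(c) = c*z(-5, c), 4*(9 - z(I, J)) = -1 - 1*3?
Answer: 204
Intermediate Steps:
h(v) = 20
z(I, J) = 10 (z(I, J) = 9 - (-1 - 1*3)/4 = 9 - (-1 - 3)/4 = 9 - ¼*(-4) = 9 + 1 = 10)
l(c) = 10*c (l(c) = c*10 = 10*c)
s = 4 (s = (-2)² = 4)
h(-1)*l(1²) + s = 20*(10*1²) + 4 = 20*(10*1) + 4 = 20*10 + 4 = 200 + 4 = 204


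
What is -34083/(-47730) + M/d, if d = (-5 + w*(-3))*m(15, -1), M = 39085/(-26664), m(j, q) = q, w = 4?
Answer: 2263981309/3605906040 ≈ 0.62785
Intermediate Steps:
M = -39085/26664 (M = 39085*(-1/26664) = -39085/26664 ≈ -1.4658)
d = 17 (d = (-5 + 4*(-3))*(-1) = (-5 - 12)*(-1) = -17*(-1) = 17)
-34083/(-47730) + M/d = -34083/(-47730) - 39085/26664/17 = -34083*(-1/47730) - 39085/26664*1/17 = 11361/15910 - 39085/453288 = 2263981309/3605906040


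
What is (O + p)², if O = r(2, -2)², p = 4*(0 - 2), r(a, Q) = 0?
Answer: 64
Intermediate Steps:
p = -8 (p = 4*(-2) = -8)
O = 0 (O = 0² = 0)
(O + p)² = (0 - 8)² = (-8)² = 64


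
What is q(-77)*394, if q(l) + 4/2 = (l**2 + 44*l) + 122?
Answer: 1048434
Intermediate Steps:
q(l) = 120 + l**2 + 44*l (q(l) = -2 + ((l**2 + 44*l) + 122) = -2 + (122 + l**2 + 44*l) = 120 + l**2 + 44*l)
q(-77)*394 = (120 + (-77)**2 + 44*(-77))*394 = (120 + 5929 - 3388)*394 = 2661*394 = 1048434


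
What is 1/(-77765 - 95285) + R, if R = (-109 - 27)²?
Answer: 3200732799/173050 ≈ 18496.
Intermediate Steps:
R = 18496 (R = (-136)² = 18496)
1/(-77765 - 95285) + R = 1/(-77765 - 95285) + 18496 = 1/(-173050) + 18496 = -1/173050 + 18496 = 3200732799/173050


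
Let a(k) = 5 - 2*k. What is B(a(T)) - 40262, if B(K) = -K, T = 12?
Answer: -40243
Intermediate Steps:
B(a(T)) - 40262 = -(5 - 2*12) - 40262 = -(5 - 24) - 40262 = -1*(-19) - 40262 = 19 - 40262 = -40243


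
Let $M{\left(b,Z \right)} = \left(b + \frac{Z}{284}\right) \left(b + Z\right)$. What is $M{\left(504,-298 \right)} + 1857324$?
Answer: $\frac{139226161}{71} \approx 1.9609 \cdot 10^{6}$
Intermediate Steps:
$M{\left(b,Z \right)} = \left(Z + b\right) \left(b + \frac{Z}{284}\right)$ ($M{\left(b,Z \right)} = \left(b + Z \frac{1}{284}\right) \left(Z + b\right) = \left(b + \frac{Z}{284}\right) \left(Z + b\right) = \left(Z + b\right) \left(b + \frac{Z}{284}\right)$)
$M{\left(504,-298 \right)} + 1857324 = \left(504^{2} + \frac{\left(-298\right)^{2}}{284} + \frac{285}{284} \left(-298\right) 504\right) + 1857324 = \left(254016 + \frac{1}{284} \cdot 88804 - \frac{10701180}{71}\right) + 1857324 = \left(254016 + \frac{22201}{71} - \frac{10701180}{71}\right) + 1857324 = \frac{7356157}{71} + 1857324 = \frac{139226161}{71}$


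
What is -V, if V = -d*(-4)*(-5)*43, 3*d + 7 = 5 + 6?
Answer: 3440/3 ≈ 1146.7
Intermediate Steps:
d = 4/3 (d = -7/3 + (5 + 6)/3 = -7/3 + (⅓)*11 = -7/3 + 11/3 = 4/3 ≈ 1.3333)
V = -3440/3 (V = -(4/3)*(-4)*(-5)*43 = -(-16)*(-5)/3*43 = -1*80/3*43 = -80/3*43 = -3440/3 ≈ -1146.7)
-V = -1*(-3440/3) = 3440/3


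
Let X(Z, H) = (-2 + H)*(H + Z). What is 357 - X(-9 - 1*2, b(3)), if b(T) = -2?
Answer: 305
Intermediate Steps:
357 - X(-9 - 1*2, b(3)) = 357 - ((-2)**2 - 2*(-2) - 2*(-9 - 1*2) - 2*(-9 - 1*2)) = 357 - (4 + 4 - 2*(-9 - 2) - 2*(-9 - 2)) = 357 - (4 + 4 - 2*(-11) - 2*(-11)) = 357 - (4 + 4 + 22 + 22) = 357 - 1*52 = 357 - 52 = 305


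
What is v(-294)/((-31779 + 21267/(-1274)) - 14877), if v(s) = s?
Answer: 124852/19820337 ≈ 0.0062992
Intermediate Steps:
v(-294)/((-31779 + 21267/(-1274)) - 14877) = -294/((-31779 + 21267/(-1274)) - 14877) = -294/((-31779 + 21267*(-1/1274)) - 14877) = -294/((-31779 - 21267/1274) - 14877) = -294/(-40507713/1274 - 14877) = -294/(-59461011/1274) = -294*(-1274/59461011) = 124852/19820337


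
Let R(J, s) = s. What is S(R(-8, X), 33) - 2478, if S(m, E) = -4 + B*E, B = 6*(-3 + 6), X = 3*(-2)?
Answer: -1888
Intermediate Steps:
X = -6
B = 18 (B = 6*3 = 18)
S(m, E) = -4 + 18*E
S(R(-8, X), 33) - 2478 = (-4 + 18*33) - 2478 = (-4 + 594) - 2478 = 590 - 2478 = -1888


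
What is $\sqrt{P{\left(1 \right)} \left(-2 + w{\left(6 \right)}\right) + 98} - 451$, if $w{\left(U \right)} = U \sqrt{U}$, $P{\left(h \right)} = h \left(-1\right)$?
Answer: $-451 + \sqrt{100 - 6 \sqrt{6}} \approx -441.76$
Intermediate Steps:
$P{\left(h \right)} = - h$
$w{\left(U \right)} = U^{\frac{3}{2}}$
$\sqrt{P{\left(1 \right)} \left(-2 + w{\left(6 \right)}\right) + 98} - 451 = \sqrt{\left(-1\right) 1 \left(-2 + 6^{\frac{3}{2}}\right) + 98} - 451 = \sqrt{- (-2 + 6 \sqrt{6}) + 98} - 451 = \sqrt{\left(2 - 6 \sqrt{6}\right) + 98} - 451 = \sqrt{100 - 6 \sqrt{6}} - 451 = -451 + \sqrt{100 - 6 \sqrt{6}}$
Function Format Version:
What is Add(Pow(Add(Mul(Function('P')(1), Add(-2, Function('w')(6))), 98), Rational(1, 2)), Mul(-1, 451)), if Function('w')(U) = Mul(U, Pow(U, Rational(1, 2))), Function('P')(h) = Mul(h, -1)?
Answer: Add(-451, Pow(Add(100, Mul(-6, Pow(6, Rational(1, 2)))), Rational(1, 2))) ≈ -441.76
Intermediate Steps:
Function('P')(h) = Mul(-1, h)
Function('w')(U) = Pow(U, Rational(3, 2))
Add(Pow(Add(Mul(Function('P')(1), Add(-2, Function('w')(6))), 98), Rational(1, 2)), Mul(-1, 451)) = Add(Pow(Add(Mul(Mul(-1, 1), Add(-2, Pow(6, Rational(3, 2)))), 98), Rational(1, 2)), Mul(-1, 451)) = Add(Pow(Add(Mul(-1, Add(-2, Mul(6, Pow(6, Rational(1, 2))))), 98), Rational(1, 2)), -451) = Add(Pow(Add(Add(2, Mul(-6, Pow(6, Rational(1, 2)))), 98), Rational(1, 2)), -451) = Add(Pow(Add(100, Mul(-6, Pow(6, Rational(1, 2)))), Rational(1, 2)), -451) = Add(-451, Pow(Add(100, Mul(-6, Pow(6, Rational(1, 2)))), Rational(1, 2)))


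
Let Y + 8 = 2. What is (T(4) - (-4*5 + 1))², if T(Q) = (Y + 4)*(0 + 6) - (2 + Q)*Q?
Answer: 289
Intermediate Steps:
Y = -6 (Y = -8 + 2 = -6)
T(Q) = -12 - Q*(2 + Q) (T(Q) = (-6 + 4)*(0 + 6) - (2 + Q)*Q = -2*6 - Q*(2 + Q) = -12 - Q*(2 + Q))
(T(4) - (-4*5 + 1))² = ((-12 - 1*4² - 2*4) - (-4*5 + 1))² = ((-12 - 1*16 - 8) - (-20 + 1))² = ((-12 - 16 - 8) - 1*(-19))² = (-36 + 19)² = (-17)² = 289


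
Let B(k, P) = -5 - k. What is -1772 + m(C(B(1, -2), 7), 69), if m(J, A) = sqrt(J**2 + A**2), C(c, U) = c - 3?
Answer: -1772 + 3*sqrt(538) ≈ -1702.4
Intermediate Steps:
C(c, U) = -3 + c
m(J, A) = sqrt(A**2 + J**2)
-1772 + m(C(B(1, -2), 7), 69) = -1772 + sqrt(69**2 + (-3 + (-5 - 1*1))**2) = -1772 + sqrt(4761 + (-3 + (-5 - 1))**2) = -1772 + sqrt(4761 + (-3 - 6)**2) = -1772 + sqrt(4761 + (-9)**2) = -1772 + sqrt(4761 + 81) = -1772 + sqrt(4842) = -1772 + 3*sqrt(538)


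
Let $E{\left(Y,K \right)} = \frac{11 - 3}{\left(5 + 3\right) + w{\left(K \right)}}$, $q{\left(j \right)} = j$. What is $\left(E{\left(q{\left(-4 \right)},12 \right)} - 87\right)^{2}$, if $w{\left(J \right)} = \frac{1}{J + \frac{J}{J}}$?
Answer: $\frac{81558961}{11025} \approx 7397.6$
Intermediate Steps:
$w{\left(J \right)} = \frac{1}{1 + J}$ ($w{\left(J \right)} = \frac{1}{J + 1} = \frac{1}{1 + J}$)
$E{\left(Y,K \right)} = \frac{8}{8 + \frac{1}{1 + K}}$ ($E{\left(Y,K \right)} = \frac{11 - 3}{\left(5 + 3\right) + \frac{1}{1 + K}} = \frac{8}{8 + \frac{1}{1 + K}}$)
$\left(E{\left(q{\left(-4 \right)},12 \right)} - 87\right)^{2} = \left(\frac{8 \left(1 + 12\right)}{9 + 8 \cdot 12} - 87\right)^{2} = \left(8 \frac{1}{9 + 96} \cdot 13 - 87\right)^{2} = \left(8 \cdot \frac{1}{105} \cdot 13 - 87\right)^{2} = \left(\frac{104}{105} - 87\right)^{2} = \left(- \frac{9031}{105}\right)^{2} = \frac{81558961}{11025}$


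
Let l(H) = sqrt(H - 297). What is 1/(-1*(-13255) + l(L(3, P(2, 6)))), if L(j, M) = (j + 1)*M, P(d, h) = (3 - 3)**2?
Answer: 1205/15972302 - 3*I*sqrt(33)/175695322 ≈ 7.5443e-5 - 9.8088e-8*I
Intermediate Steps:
P(d, h) = 0 (P(d, h) = 0**2 = 0)
L(j, M) = M*(1 + j) (L(j, M) = (1 + j)*M = M*(1 + j))
l(H) = sqrt(-297 + H)
1/(-1*(-13255) + l(L(3, P(2, 6)))) = 1/(-1*(-13255) + sqrt(-297 + 0*(1 + 3))) = 1/(13255 + sqrt(-297 + 0*4)) = 1/(13255 + sqrt(-297 + 0)) = 1/(13255 + sqrt(-297)) = 1/(13255 + 3*I*sqrt(33))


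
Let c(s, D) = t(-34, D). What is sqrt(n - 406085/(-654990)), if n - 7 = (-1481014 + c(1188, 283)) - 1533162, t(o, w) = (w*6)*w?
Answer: I*sqrt(43478371981129974)/130998 ≈ 1591.7*I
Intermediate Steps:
t(o, w) = 6*w**2 (t(o, w) = (6*w)*w = 6*w**2)
c(s, D) = 6*D**2
n = -2533635 (n = 7 + ((-1481014 + 6*283**2) - 1533162) = 7 + ((-1481014 + 6*80089) - 1533162) = 7 + ((-1481014 + 480534) - 1533162) = 7 + (-1000480 - 1533162) = 7 - 2533642 = -2533635)
sqrt(n - 406085/(-654990)) = sqrt(-2533635 - 406085/(-654990)) = sqrt(-2533635 - 406085*(-1/654990)) = sqrt(-2533635 + 81217/130998) = sqrt(-331901036513/130998) = I*sqrt(43478371981129974)/130998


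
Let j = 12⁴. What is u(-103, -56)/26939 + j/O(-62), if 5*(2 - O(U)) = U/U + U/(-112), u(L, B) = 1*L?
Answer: 14219085491/1158377 ≈ 12275.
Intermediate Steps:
u(L, B) = L
j = 20736
O(U) = 9/5 + U/560 (O(U) = 2 - (U/U + U/(-112))/5 = 2 - (1 + U*(-1/112))/5 = 2 - (1 - U/112)/5 = 2 + (-⅕ + U/560) = 9/5 + U/560)
u(-103, -56)/26939 + j/O(-62) = -103/26939 + 20736/(9/5 + (1/560)*(-62)) = -103*1/26939 + 20736/(9/5 - 31/280) = -103/26939 + 20736/(473/280) = -103/26939 + 20736*(280/473) = -103/26939 + 5806080/473 = 14219085491/1158377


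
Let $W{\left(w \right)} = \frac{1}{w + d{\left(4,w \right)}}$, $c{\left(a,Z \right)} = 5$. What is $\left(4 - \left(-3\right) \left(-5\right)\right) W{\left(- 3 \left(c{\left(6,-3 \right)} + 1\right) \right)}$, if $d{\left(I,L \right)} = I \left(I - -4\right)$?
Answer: $- \frac{11}{14} \approx -0.78571$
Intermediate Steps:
$d{\left(I,L \right)} = I \left(4 + I\right)$ ($d{\left(I,L \right)} = I \left(I + 4\right) = I \left(4 + I\right)$)
$W{\left(w \right)} = \frac{1}{32 + w}$ ($W{\left(w \right)} = \frac{1}{w + 4 \left(4 + 4\right)} = \frac{1}{w + 4 \cdot 8} = \frac{1}{w + 32} = \frac{1}{32 + w}$)
$\left(4 - \left(-3\right) \left(-5\right)\right) W{\left(- 3 \left(c{\left(6,-3 \right)} + 1\right) \right)} = \frac{4 - \left(-3\right) \left(-5\right)}{32 - 3 \left(5 + 1\right)} = \frac{4 - 15}{32 - 18} = - \frac{11}{14}$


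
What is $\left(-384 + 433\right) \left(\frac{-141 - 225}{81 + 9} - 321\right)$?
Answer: $- \frac{238924}{15} \approx -15928.0$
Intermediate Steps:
$\left(-384 + 433\right) \left(\frac{-141 - 225}{81 + 9} - 321\right) = 49 \left(- \frac{366}{90} - 321\right) = 49 \left(\left(-366\right) \frac{1}{90} - 321\right) = 49 \left(- \frac{61}{15} - 321\right) = 49 \left(- \frac{4876}{15}\right) = - \frac{238924}{15}$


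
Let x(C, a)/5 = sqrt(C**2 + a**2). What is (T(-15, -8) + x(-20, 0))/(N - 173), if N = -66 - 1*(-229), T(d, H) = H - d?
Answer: -107/10 ≈ -10.700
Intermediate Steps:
x(C, a) = 5*sqrt(C**2 + a**2)
N = 163 (N = -66 + 229 = 163)
(T(-15, -8) + x(-20, 0))/(N - 173) = ((-8 - 1*(-15)) + 5*sqrt((-20)**2 + 0**2))/(163 - 173) = ((-8 + 15) + 5*sqrt(400 + 0))/(-10) = (7 + 5*sqrt(400))*(-1/10) = (7 + 5*20)*(-1/10) = (7 + 100)*(-1/10) = 107*(-1/10) = -107/10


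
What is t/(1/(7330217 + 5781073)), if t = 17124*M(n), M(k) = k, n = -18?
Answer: -4041319139280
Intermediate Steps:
t = -308232 (t = 17124*(-18) = -308232)
t/(1/(7330217 + 5781073)) = -308232/(1/(7330217 + 5781073)) = -308232/(1/13111290) = -308232/1/13111290 = -308232*13111290 = -4041319139280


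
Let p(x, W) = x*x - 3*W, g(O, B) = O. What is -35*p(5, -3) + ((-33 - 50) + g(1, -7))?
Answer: -1272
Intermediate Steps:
p(x, W) = x² - 3*W
-35*p(5, -3) + ((-33 - 50) + g(1, -7)) = -35*(5² - 3*(-3)) + ((-33 - 50) + 1) = -35*(25 + 9) + (-83 + 1) = -35*34 - 82 = -1190 - 82 = -1272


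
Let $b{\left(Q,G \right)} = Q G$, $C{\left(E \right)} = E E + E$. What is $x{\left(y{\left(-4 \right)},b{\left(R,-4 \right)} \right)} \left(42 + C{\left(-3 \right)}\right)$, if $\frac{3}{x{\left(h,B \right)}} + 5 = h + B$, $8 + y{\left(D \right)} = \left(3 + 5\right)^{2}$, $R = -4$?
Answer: $\frac{144}{67} \approx 2.1493$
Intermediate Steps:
$y{\left(D \right)} = 56$ ($y{\left(D \right)} = -8 + \left(3 + 5\right)^{2} = -8 + 8^{2} = -8 + 64 = 56$)
$C{\left(E \right)} = E + E^{2}$ ($C{\left(E \right)} = E^{2} + E = E + E^{2}$)
$b{\left(Q,G \right)} = G Q$
$x{\left(h,B \right)} = \frac{3}{-5 + B + h}$ ($x{\left(h,B \right)} = \frac{3}{-5 + \left(h + B\right)} = \frac{3}{-5 + \left(B + h\right)} = \frac{3}{-5 + B + h}$)
$x{\left(y{\left(-4 \right)},b{\left(R,-4 \right)} \right)} \left(42 + C{\left(-3 \right)}\right) = \frac{3}{-5 - -16 + 56} \left(42 - 3 \left(1 - 3\right)\right) = \frac{3}{-5 + 16 + 56} \left(42 - -6\right) = \frac{3}{67} \left(42 + 6\right) = 3 \cdot \frac{1}{67} \cdot 48 = \frac{3}{67} \cdot 48 = \frac{144}{67}$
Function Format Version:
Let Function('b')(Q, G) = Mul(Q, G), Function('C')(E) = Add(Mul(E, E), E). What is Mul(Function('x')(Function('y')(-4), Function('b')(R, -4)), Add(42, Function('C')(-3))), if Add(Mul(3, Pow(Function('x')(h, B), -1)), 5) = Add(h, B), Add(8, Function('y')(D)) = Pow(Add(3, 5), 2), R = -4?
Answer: Rational(144, 67) ≈ 2.1493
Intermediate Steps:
Function('y')(D) = 56 (Function('y')(D) = Add(-8, Pow(Add(3, 5), 2)) = Add(-8, Pow(8, 2)) = Add(-8, 64) = 56)
Function('C')(E) = Add(E, Pow(E, 2)) (Function('C')(E) = Add(Pow(E, 2), E) = Add(E, Pow(E, 2)))
Function('b')(Q, G) = Mul(G, Q)
Function('x')(h, B) = Mul(3, Pow(Add(-5, B, h), -1)) (Function('x')(h, B) = Mul(3, Pow(Add(-5, Add(h, B)), -1)) = Mul(3, Pow(Add(-5, Add(B, h)), -1)) = Mul(3, Pow(Add(-5, B, h), -1)))
Mul(Function('x')(Function('y')(-4), Function('b')(R, -4)), Add(42, Function('C')(-3))) = Mul(Mul(3, Pow(Add(-5, Mul(-4, -4), 56), -1)), Add(42, Mul(-3, Add(1, -3)))) = Mul(Mul(3, Pow(Add(-5, 16, 56), -1)), Add(42, Mul(-3, -2))) = Mul(Mul(3, Pow(67, -1)), Add(42, 6)) = Mul(Mul(3, Rational(1, 67)), 48) = Mul(Rational(3, 67), 48) = Rational(144, 67)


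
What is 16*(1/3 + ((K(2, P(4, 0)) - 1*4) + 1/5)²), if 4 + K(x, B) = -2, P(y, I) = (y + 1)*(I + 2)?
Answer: 115648/75 ≈ 1542.0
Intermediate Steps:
P(y, I) = (1 + y)*(2 + I)
K(x, B) = -6 (K(x, B) = -4 - 2 = -6)
16*(1/3 + ((K(2, P(4, 0)) - 1*4) + 1/5)²) = 16*(1/3 + ((-6 - 1*4) + 1/5)²) = 16*(⅓ + ((-6 - 4) + ⅕)²) = 16*(⅓ + (-10 + ⅕)²) = 16*(⅓ + (-49/5)²) = 16*(⅓ + 2401/25) = 16*(7228/75) = 115648/75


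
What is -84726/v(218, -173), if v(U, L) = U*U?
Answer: -42363/23762 ≈ -1.7828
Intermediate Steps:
v(U, L) = U**2
-84726/v(218, -173) = -84726/(218**2) = -84726/47524 = -84726*1/47524 = -42363/23762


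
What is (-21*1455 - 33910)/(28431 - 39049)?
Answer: 64465/10618 ≈ 6.0713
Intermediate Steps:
(-21*1455 - 33910)/(28431 - 39049) = (-30555 - 33910)/(-10618) = -64465*(-1/10618) = 64465/10618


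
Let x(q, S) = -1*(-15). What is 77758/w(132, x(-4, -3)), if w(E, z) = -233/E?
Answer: -10264056/233 ≈ -44052.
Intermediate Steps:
x(q, S) = 15
77758/w(132, x(-4, -3)) = 77758/((-233/132)) = 77758/((-233*1/132)) = 77758/(-233/132) = 77758*(-132/233) = -10264056/233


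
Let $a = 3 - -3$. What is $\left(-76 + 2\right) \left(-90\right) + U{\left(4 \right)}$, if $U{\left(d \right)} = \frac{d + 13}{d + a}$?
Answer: $\frac{66617}{10} \approx 6661.7$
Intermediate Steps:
$a = 6$ ($a = 3 + 3 = 6$)
$U{\left(d \right)} = \frac{13 + d}{6 + d}$ ($U{\left(d \right)} = \frac{d + 13}{d + 6} = \frac{13 + d}{6 + d}$)
$\left(-76 + 2\right) \left(-90\right) + U{\left(4 \right)} = \left(-76 + 2\right) \left(-90\right) + \frac{13 + 4}{6 + 4} = \left(-74\right) \left(-90\right) + \frac{1}{10} \cdot 17 = 6660 + \frac{1}{10} \cdot 17 = 6660 + \frac{17}{10} = \frac{66617}{10}$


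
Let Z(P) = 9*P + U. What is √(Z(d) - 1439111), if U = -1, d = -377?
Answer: I*√1442505 ≈ 1201.0*I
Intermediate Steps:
Z(P) = -1 + 9*P (Z(P) = 9*P - 1 = -1 + 9*P)
√(Z(d) - 1439111) = √((-1 + 9*(-377)) - 1439111) = √((-1 - 3393) - 1439111) = √(-3394 - 1439111) = √(-1442505) = I*√1442505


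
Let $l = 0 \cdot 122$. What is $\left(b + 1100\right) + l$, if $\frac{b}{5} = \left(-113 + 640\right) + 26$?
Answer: $3865$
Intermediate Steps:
$l = 0$
$b = 2765$ ($b = 5 \left(\left(-113 + 640\right) + 26\right) = 5 \left(527 + 26\right) = 5 \cdot 553 = 2765$)
$\left(b + 1100\right) + l = \left(2765 + 1100\right) + 0 = 3865 + 0 = 3865$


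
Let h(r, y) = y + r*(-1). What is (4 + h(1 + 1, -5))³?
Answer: -27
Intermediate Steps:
h(r, y) = y - r
(4 + h(1 + 1, -5))³ = (4 + (-5 - (1 + 1)))³ = (4 + (-5 - 1*2))³ = (4 + (-5 - 2))³ = (4 - 7)³ = (-3)³ = -27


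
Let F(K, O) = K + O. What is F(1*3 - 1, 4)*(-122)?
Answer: -732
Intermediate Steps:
F(1*3 - 1, 4)*(-122) = ((1*3 - 1) + 4)*(-122) = ((3 - 1) + 4)*(-122) = (2 + 4)*(-122) = 6*(-122) = -732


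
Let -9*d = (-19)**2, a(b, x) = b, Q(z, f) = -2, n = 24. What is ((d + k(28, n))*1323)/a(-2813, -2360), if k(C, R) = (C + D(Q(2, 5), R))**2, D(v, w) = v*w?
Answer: -476133/2813 ≈ -169.26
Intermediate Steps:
k(C, R) = (C - 2*R)**2
d = -361/9 (d = -1/9*(-19)**2 = -1/9*361 = -361/9 ≈ -40.111)
((d + k(28, n))*1323)/a(-2813, -2360) = ((-361/9 + (28 - 2*24)**2)*1323)/(-2813) = ((-361/9 + (28 - 48)**2)*1323)*(-1/2813) = ((-361/9 + (-20)**2)*1323)*(-1/2813) = ((-361/9 + 400)*1323)*(-1/2813) = ((3239/9)*1323)*(-1/2813) = 476133*(-1/2813) = -476133/2813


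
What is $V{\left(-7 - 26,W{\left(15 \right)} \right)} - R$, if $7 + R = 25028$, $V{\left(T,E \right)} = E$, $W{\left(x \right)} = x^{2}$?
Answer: $-24796$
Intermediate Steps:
$R = 25021$ ($R = -7 + 25028 = 25021$)
$V{\left(-7 - 26,W{\left(15 \right)} \right)} - R = 15^{2} - 25021 = 225 - 25021 = -24796$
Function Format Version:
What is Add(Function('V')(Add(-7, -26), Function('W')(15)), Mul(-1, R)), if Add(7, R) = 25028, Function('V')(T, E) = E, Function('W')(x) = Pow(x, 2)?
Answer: -24796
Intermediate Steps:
R = 25021 (R = Add(-7, 25028) = 25021)
Add(Function('V')(Add(-7, -26), Function('W')(15)), Mul(-1, R)) = Add(Pow(15, 2), Mul(-1, 25021)) = Add(225, -25021) = -24796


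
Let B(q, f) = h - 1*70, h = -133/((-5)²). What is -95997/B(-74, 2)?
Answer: 2399925/1883 ≈ 1274.5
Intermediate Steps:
h = -133/25 ≈ -5.3200
B(q, f) = -1883/25 (B(q, f) = -133/25 - 1*70 = -133/25 - 70 = -1883/25)
-95997/B(-74, 2) = -95997/(-1883/25) = -95997*(-25/1883) = 2399925/1883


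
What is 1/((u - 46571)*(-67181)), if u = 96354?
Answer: -1/3344471723 ≈ -2.9900e-10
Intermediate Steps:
1/((u - 46571)*(-67181)) = 1/((96354 - 46571)*(-67181)) = -1/67181/49783 = (1/49783)*(-1/67181) = -1/3344471723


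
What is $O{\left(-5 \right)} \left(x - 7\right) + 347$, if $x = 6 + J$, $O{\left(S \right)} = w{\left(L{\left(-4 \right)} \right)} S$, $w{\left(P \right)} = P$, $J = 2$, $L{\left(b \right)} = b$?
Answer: $367$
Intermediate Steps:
$O{\left(S \right)} = - 4 S$
$x = 8$ ($x = 6 + 2 = 8$)
$O{\left(-5 \right)} \left(x - 7\right) + 347 = \left(-4\right) \left(-5\right) \left(8 - 7\right) + 347 = 20 \cdot 1 + 347 = 20 + 347 = 367$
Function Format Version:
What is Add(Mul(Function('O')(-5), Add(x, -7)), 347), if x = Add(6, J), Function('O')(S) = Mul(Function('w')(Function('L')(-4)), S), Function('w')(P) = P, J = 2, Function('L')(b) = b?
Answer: 367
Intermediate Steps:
Function('O')(S) = Mul(-4, S)
x = 8 (x = Add(6, 2) = 8)
Add(Mul(Function('O')(-5), Add(x, -7)), 347) = Add(Mul(Mul(-4, -5), Add(8, -7)), 347) = Add(Mul(20, 1), 347) = Add(20, 347) = 367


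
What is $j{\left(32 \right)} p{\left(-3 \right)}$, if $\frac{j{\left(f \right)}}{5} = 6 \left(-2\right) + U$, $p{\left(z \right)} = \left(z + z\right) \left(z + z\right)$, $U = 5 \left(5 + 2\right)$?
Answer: $4140$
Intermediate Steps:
$U = 35$ ($U = 5 \cdot 7 = 35$)
$p{\left(z \right)} = 4 z^{2}$ ($p{\left(z \right)} = 2 z 2 z = 4 z^{2}$)
$j{\left(f \right)} = 115$ ($j{\left(f \right)} = 5 \left(6 \left(-2\right) + 35\right) = 5 \left(-12 + 35\right) = 5 \cdot 23 = 115$)
$j{\left(32 \right)} p{\left(-3 \right)} = 115 \cdot 4 \left(-3\right)^{2} = 115 \cdot 4 \cdot 9 = 115 \cdot 36 = 4140$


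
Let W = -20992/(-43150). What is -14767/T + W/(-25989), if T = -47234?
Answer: 8279548303661/26484702490950 ≈ 0.31262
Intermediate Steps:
W = 10496/21575 (W = -20992*(-1/43150) = 10496/21575 ≈ 0.48649)
-14767/T + W/(-25989) = -14767/(-47234) + (10496/21575)/(-25989) = -14767*(-1/47234) + (10496/21575)*(-1/25989) = 14767/47234 - 10496/560712675 = 8279548303661/26484702490950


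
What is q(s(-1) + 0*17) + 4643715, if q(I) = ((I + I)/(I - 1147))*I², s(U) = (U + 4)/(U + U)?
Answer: 21333226737/4594 ≈ 4.6437e+6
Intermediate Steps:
s(U) = (4 + U)/(2*U) (s(U) = (4 + U)/((2*U)) = (4 + U)*(1/(2*U)) = (4 + U)/(2*U))
q(I) = 2*I³/(-1147 + I) (q(I) = ((2*I)/(-1147 + I))*I² = (2*I/(-1147 + I))*I² = 2*I³/(-1147 + I))
q(s(-1) + 0*17) + 4643715 = 2*((½)*(4 - 1)/(-1) + 0*17)³/(-1147 + ((½)*(4 - 1)/(-1) + 0*17)) + 4643715 = 2*((½)*(-1)*3 + 0)³/(-1147 + ((½)*(-1)*3 + 0)) + 4643715 = 2*(-3/2 + 0)³/(-1147 + (-3/2 + 0)) + 4643715 = 2*(-3/2)³/(-1147 - 3/2) + 4643715 = 2*(-27/8)/(-2297/2) + 4643715 = 2*(-27/8)*(-2/2297) + 4643715 = 27/4594 + 4643715 = 21333226737/4594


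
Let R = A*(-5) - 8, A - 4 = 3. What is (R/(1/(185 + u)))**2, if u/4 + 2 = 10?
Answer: 87067561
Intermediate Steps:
u = 32 (u = -8 + 4*10 = -8 + 40 = 32)
A = 7 (A = 4 + 3 = 7)
R = -43 (R = 7*(-5) - 8 = -35 - 8 = -43)
(R/(1/(185 + u)))**2 = (-43/(1/(185 + 32)))**2 = (-43/(1/217))**2 = (-43/1/217)**2 = (-43*217)**2 = (-9331)**2 = 87067561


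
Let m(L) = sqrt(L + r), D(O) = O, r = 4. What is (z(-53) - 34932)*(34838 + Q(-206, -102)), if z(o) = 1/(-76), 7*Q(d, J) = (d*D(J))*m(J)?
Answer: -46244536027/38 - 13945837749*I*sqrt(2)/19 ≈ -1.217e+9 - 1.038e+9*I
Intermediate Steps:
m(L) = sqrt(4 + L) (m(L) = sqrt(L + 4) = sqrt(4 + L))
Q(d, J) = J*d*sqrt(4 + J)/7 (Q(d, J) = ((d*J)*sqrt(4 + J))/7 = ((J*d)*sqrt(4 + J))/7 = (J*d*sqrt(4 + J))/7 = J*d*sqrt(4 + J)/7)
z(o) = -1/76
(z(-53) - 34932)*(34838 + Q(-206, -102)) = (-1/76 - 34932)*(34838 + (1/7)*(-102)*(-206)*sqrt(4 - 102)) = -2654833*(34838 + (1/7)*(-102)*(-206)*sqrt(-98))/76 = -2654833*(34838 + (1/7)*(-102)*(-206)*(7*I*sqrt(2)))/76 = -2654833*(34838 + 21012*I*sqrt(2))/76 = -46244536027/38 - 13945837749*I*sqrt(2)/19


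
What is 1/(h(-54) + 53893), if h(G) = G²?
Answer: 1/56809 ≈ 1.7603e-5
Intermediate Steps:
1/(h(-54) + 53893) = 1/((-54)² + 53893) = 1/(2916 + 53893) = 1/56809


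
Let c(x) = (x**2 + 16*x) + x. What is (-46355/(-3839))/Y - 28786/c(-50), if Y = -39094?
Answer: -196378776383/11256139950 ≈ -17.446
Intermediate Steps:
c(x) = x**2 + 17*x
(-46355/(-3839))/Y - 28786/c(-50) = -46355/(-3839)/(-39094) - 28786*(-1/(50*(17 - 50))) = -46355*(-1/3839)*(-1/39094) - 28786/((-50*(-33))) = (46355/3839)*(-1/39094) - 28786/1650 = -46355/150081866 - 28786*1/1650 = -46355/150081866 - 14393/825 = -196378776383/11256139950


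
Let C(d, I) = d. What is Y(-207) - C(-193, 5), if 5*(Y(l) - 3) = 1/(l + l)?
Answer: 405719/2070 ≈ 196.00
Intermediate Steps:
Y(l) = 3 + 1/(10*l) (Y(l) = 3 + 1/(5*(l + l)) = 3 + 1/(5*((2*l))) = 3 + (1/(2*l))/5 = 3 + 1/(10*l))
Y(-207) - C(-193, 5) = (3 + (⅒)/(-207)) - 1*(-193) = (3 + (⅒)*(-1/207)) + 193 = (3 - 1/2070) + 193 = 6209/2070 + 193 = 405719/2070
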